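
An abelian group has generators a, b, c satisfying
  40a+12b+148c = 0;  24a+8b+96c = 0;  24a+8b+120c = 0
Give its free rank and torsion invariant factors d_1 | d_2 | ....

rank_ℚ(R)=3; free=3−3=0
SNF(R) diag = [4, 8, 24] → torsion [4, 8, 24]

Answer: M ≅ ℤ/4 ⊕ ℤ/8 ⊕ ℤ/24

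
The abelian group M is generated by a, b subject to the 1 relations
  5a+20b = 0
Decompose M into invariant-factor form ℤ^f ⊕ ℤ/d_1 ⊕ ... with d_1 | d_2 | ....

Answer: M ≅ ℤ^1 ⊕ ℤ/5

Derivation:
rank_ℚ(R)=1; free=2−1=1
SNF(R) diag = [5] → torsion [5]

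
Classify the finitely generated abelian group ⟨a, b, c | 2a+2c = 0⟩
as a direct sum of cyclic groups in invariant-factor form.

Answer: M ≅ ℤ^2 ⊕ ℤ/2

Derivation:
rank_ℚ(R)=1; free=3−1=2
SNF(R) diag = [2] → torsion [2]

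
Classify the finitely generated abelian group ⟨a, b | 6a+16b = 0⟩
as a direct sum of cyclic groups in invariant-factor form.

rank_ℚ(R)=1; free=2−1=1
SNF(R) diag = [2] → torsion [2]

Answer: M ≅ ℤ^1 ⊕ ℤ/2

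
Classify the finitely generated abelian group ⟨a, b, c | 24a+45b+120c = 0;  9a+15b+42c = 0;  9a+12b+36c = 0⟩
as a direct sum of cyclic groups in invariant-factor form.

rank_ℚ(R)=3; free=3−3=0
SNF(R) diag = [3, 3, 6] → torsion [3, 3, 6]

Answer: M ≅ ℤ/3 ⊕ ℤ/3 ⊕ ℤ/6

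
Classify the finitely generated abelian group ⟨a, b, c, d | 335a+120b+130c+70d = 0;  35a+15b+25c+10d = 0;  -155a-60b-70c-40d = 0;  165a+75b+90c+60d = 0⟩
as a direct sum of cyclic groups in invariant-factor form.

Answer: M ≅ ℤ/5 ⊕ ℤ/15 ⊕ ℤ/15 ⊕ ℤ/30

Derivation:
rank_ℚ(R)=4; free=4−4=0
SNF(R) diag = [5, 15, 15, 30] → torsion [5, 15, 15, 30]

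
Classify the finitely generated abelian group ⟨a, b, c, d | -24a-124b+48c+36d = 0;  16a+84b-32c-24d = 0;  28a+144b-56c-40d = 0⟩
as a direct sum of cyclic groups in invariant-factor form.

Answer: M ≅ ℤ^1 ⊕ ℤ/4 ⊕ ℤ/4 ⊕ ℤ/4

Derivation:
rank_ℚ(R)=3; free=4−3=1
SNF(R) diag = [4, 4, 4] → torsion [4, 4, 4]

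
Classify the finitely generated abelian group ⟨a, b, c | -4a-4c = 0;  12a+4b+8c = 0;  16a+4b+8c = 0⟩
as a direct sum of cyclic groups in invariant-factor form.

rank_ℚ(R)=3; free=3−3=0
SNF(R) diag = [4, 4, 4] → torsion [4, 4, 4]

Answer: M ≅ ℤ/4 ⊕ ℤ/4 ⊕ ℤ/4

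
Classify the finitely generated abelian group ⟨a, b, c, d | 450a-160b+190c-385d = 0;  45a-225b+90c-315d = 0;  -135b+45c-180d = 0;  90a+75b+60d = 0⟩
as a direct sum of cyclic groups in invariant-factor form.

Answer: M ≅ ℤ/5 ⊕ ℤ/15 ⊕ ℤ/45 ⊕ ℤ/45

Derivation:
rank_ℚ(R)=4; free=4−4=0
SNF(R) diag = [5, 15, 45, 45] → torsion [5, 15, 45, 45]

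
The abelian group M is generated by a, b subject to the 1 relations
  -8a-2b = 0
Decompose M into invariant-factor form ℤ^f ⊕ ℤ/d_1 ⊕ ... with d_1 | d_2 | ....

rank_ℚ(R)=1; free=2−1=1
SNF(R) diag = [2] → torsion [2]

Answer: M ≅ ℤ^1 ⊕ ℤ/2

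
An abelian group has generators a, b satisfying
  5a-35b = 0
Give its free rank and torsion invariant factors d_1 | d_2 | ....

Answer: M ≅ ℤ^1 ⊕ ℤ/5

Derivation:
rank_ℚ(R)=1; free=2−1=1
SNF(R) diag = [5] → torsion [5]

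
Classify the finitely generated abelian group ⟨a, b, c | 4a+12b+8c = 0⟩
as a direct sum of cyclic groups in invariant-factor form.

rank_ℚ(R)=1; free=3−1=2
SNF(R) diag = [4] → torsion [4]

Answer: M ≅ ℤ^2 ⊕ ℤ/4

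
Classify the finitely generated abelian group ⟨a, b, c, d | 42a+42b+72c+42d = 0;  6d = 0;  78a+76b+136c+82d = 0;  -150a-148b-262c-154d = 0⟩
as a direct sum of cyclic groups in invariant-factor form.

rank_ℚ(R)=4; free=4−4=0
SNF(R) diag = [2, 6, 6, 18] → torsion [2, 6, 6, 18]

Answer: M ≅ ℤ/2 ⊕ ℤ/6 ⊕ ℤ/6 ⊕ ℤ/18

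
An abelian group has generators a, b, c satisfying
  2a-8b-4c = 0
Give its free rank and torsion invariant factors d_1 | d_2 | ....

rank_ℚ(R)=1; free=3−1=2
SNF(R) diag = [2] → torsion [2]

Answer: M ≅ ℤ^2 ⊕ ℤ/2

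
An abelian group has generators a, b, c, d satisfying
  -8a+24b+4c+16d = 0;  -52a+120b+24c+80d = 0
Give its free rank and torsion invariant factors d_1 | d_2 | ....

Answer: M ≅ ℤ^2 ⊕ ℤ/4 ⊕ ℤ/4

Derivation:
rank_ℚ(R)=2; free=4−2=2
SNF(R) diag = [4, 4] → torsion [4, 4]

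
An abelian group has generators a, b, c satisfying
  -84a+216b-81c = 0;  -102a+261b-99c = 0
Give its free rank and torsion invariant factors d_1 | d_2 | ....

rank_ℚ(R)=2; free=3−2=1
SNF(R) diag = [3, 9] → torsion [3, 9]

Answer: M ≅ ℤ^1 ⊕ ℤ/3 ⊕ ℤ/9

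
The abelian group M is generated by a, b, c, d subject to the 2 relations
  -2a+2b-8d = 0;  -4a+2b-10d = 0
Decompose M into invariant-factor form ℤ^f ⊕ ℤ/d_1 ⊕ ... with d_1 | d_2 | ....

rank_ℚ(R)=2; free=4−2=2
SNF(R) diag = [2, 2] → torsion [2, 2]

Answer: M ≅ ℤ^2 ⊕ ℤ/2 ⊕ ℤ/2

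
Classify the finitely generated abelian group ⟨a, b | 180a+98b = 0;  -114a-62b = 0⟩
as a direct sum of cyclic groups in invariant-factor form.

rank_ℚ(R)=2; free=2−2=0
SNF(R) diag = [2, 6] → torsion [2, 6]

Answer: M ≅ ℤ/2 ⊕ ℤ/6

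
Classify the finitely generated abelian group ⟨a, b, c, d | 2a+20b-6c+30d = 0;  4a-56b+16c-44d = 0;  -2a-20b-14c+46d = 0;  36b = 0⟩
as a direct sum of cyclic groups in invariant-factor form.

Answer: M ≅ ℤ/2 ⊕ ℤ/4 ⊕ ℤ/12 ⊕ ℤ/36

Derivation:
rank_ℚ(R)=4; free=4−4=0
SNF(R) diag = [2, 4, 12, 36] → torsion [2, 4, 12, 36]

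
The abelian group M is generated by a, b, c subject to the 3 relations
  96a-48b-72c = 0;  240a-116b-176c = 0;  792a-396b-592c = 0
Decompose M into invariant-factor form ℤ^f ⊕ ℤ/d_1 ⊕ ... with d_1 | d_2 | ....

rank_ℚ(R)=3; free=3−3=0
SNF(R) diag = [4, 8, 24] → torsion [4, 8, 24]

Answer: M ≅ ℤ/4 ⊕ ℤ/8 ⊕ ℤ/24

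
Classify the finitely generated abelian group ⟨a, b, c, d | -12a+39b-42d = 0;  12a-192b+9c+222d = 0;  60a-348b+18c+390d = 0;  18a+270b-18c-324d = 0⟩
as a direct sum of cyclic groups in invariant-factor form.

Answer: M ≅ ℤ/3 ⊕ ℤ/9 ⊕ ℤ/18 ⊕ ℤ/18

Derivation:
rank_ℚ(R)=4; free=4−4=0
SNF(R) diag = [3, 9, 18, 18] → torsion [3, 9, 18, 18]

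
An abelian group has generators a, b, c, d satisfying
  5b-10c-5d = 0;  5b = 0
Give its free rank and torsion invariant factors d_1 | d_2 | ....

Answer: M ≅ ℤ^2 ⊕ ℤ/5 ⊕ ℤ/5

Derivation:
rank_ℚ(R)=2; free=4−2=2
SNF(R) diag = [5, 5] → torsion [5, 5]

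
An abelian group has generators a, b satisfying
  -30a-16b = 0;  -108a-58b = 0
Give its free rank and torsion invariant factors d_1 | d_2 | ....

Answer: M ≅ ℤ/2 ⊕ ℤ/6

Derivation:
rank_ℚ(R)=2; free=2−2=0
SNF(R) diag = [2, 6] → torsion [2, 6]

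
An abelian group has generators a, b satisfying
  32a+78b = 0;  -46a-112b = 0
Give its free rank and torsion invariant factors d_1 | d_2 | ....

Answer: M ≅ ℤ/2 ⊕ ℤ/2

Derivation:
rank_ℚ(R)=2; free=2−2=0
SNF(R) diag = [2, 2] → torsion [2, 2]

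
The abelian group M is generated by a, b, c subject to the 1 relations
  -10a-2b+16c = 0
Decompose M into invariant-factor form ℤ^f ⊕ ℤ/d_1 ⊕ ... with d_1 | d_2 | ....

rank_ℚ(R)=1; free=3−1=2
SNF(R) diag = [2] → torsion [2]

Answer: M ≅ ℤ^2 ⊕ ℤ/2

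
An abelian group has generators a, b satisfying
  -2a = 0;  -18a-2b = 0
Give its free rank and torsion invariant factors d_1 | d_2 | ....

rank_ℚ(R)=2; free=2−2=0
SNF(R) diag = [2, 2] → torsion [2, 2]

Answer: M ≅ ℤ/2 ⊕ ℤ/2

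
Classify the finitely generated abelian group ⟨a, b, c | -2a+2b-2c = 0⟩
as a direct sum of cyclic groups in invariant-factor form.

Answer: M ≅ ℤ^2 ⊕ ℤ/2

Derivation:
rank_ℚ(R)=1; free=3−1=2
SNF(R) diag = [2] → torsion [2]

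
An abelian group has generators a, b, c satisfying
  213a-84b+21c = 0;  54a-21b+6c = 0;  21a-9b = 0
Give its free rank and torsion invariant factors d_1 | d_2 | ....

rank_ℚ(R)=3; free=3−3=0
SNF(R) diag = [3, 3, 3] → torsion [3, 3, 3]

Answer: M ≅ ℤ/3 ⊕ ℤ/3 ⊕ ℤ/3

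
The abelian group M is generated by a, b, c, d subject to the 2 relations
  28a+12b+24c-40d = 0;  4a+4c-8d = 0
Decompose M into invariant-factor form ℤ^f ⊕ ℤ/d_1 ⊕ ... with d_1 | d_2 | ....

rank_ℚ(R)=2; free=4−2=2
SNF(R) diag = [4, 4] → torsion [4, 4]

Answer: M ≅ ℤ^2 ⊕ ℤ/4 ⊕ ℤ/4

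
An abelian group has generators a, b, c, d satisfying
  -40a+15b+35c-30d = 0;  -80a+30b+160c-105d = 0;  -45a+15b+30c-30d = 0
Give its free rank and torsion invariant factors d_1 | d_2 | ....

rank_ℚ(R)=3; free=4−3=1
SNF(R) diag = [5, 15, 45] → torsion [5, 15, 45]

Answer: M ≅ ℤ^1 ⊕ ℤ/5 ⊕ ℤ/15 ⊕ ℤ/45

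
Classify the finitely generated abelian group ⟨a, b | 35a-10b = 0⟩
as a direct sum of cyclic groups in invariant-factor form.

rank_ℚ(R)=1; free=2−1=1
SNF(R) diag = [5] → torsion [5]

Answer: M ≅ ℤ^1 ⊕ ℤ/5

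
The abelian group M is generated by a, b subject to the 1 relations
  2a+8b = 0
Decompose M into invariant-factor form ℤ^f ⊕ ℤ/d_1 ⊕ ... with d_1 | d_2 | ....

rank_ℚ(R)=1; free=2−1=1
SNF(R) diag = [2] → torsion [2]

Answer: M ≅ ℤ^1 ⊕ ℤ/2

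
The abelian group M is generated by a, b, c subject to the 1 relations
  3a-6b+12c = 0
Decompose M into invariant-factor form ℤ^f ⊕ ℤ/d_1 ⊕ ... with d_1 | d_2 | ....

Answer: M ≅ ℤ^2 ⊕ ℤ/3

Derivation:
rank_ℚ(R)=1; free=3−1=2
SNF(R) diag = [3] → torsion [3]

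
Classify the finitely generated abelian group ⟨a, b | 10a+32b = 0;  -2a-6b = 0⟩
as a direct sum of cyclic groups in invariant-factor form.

Answer: M ≅ ℤ/2 ⊕ ℤ/2

Derivation:
rank_ℚ(R)=2; free=2−2=0
SNF(R) diag = [2, 2] → torsion [2, 2]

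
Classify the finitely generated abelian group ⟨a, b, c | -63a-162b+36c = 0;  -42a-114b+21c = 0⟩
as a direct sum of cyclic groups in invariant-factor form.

Answer: M ≅ ℤ^1 ⊕ ℤ/3 ⊕ ℤ/9

Derivation:
rank_ℚ(R)=2; free=3−2=1
SNF(R) diag = [3, 9] → torsion [3, 9]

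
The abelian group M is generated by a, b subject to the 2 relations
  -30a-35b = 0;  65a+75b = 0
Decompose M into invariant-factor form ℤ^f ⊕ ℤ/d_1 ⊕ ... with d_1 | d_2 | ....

rank_ℚ(R)=2; free=2−2=0
SNF(R) diag = [5, 5] → torsion [5, 5]

Answer: M ≅ ℤ/5 ⊕ ℤ/5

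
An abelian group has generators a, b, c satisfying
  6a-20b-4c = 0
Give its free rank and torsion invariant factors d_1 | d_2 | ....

Answer: M ≅ ℤ^2 ⊕ ℤ/2

Derivation:
rank_ℚ(R)=1; free=3−1=2
SNF(R) diag = [2] → torsion [2]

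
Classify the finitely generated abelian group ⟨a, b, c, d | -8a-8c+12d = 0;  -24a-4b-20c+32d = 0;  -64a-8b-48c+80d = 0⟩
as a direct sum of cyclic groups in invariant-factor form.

Answer: M ≅ ℤ^1 ⊕ ℤ/4 ⊕ ℤ/4 ⊕ ℤ/8

Derivation:
rank_ℚ(R)=3; free=4−3=1
SNF(R) diag = [4, 4, 8] → torsion [4, 4, 8]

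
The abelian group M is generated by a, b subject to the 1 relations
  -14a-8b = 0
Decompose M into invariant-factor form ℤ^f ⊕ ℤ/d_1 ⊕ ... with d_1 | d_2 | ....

rank_ℚ(R)=1; free=2−1=1
SNF(R) diag = [2] → torsion [2]

Answer: M ≅ ℤ^1 ⊕ ℤ/2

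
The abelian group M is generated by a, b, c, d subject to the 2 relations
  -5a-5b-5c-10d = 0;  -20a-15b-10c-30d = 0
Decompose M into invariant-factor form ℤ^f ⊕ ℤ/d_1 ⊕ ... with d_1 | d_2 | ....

Answer: M ≅ ℤ^2 ⊕ ℤ/5 ⊕ ℤ/5

Derivation:
rank_ℚ(R)=2; free=4−2=2
SNF(R) diag = [5, 5] → torsion [5, 5]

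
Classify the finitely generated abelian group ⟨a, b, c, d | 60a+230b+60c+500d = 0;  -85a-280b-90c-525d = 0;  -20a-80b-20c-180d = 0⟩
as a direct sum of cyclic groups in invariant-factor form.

Answer: M ≅ ℤ^1 ⊕ ℤ/5 ⊕ ℤ/10 ⊕ ℤ/20

Derivation:
rank_ℚ(R)=3; free=4−3=1
SNF(R) diag = [5, 10, 20] → torsion [5, 10, 20]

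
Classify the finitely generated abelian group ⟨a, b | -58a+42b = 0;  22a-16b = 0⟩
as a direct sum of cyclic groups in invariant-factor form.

rank_ℚ(R)=2; free=2−2=0
SNF(R) diag = [2, 2] → torsion [2, 2]

Answer: M ≅ ℤ/2 ⊕ ℤ/2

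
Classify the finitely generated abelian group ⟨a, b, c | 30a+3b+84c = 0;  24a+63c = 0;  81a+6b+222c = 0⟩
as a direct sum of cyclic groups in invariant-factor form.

Answer: M ≅ ℤ/3 ⊕ ℤ/3 ⊕ ℤ/9

Derivation:
rank_ℚ(R)=3; free=3−3=0
SNF(R) diag = [3, 3, 9] → torsion [3, 3, 9]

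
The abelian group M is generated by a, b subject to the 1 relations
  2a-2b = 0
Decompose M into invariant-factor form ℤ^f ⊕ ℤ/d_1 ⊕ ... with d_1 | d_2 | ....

rank_ℚ(R)=1; free=2−1=1
SNF(R) diag = [2] → torsion [2]

Answer: M ≅ ℤ^1 ⊕ ℤ/2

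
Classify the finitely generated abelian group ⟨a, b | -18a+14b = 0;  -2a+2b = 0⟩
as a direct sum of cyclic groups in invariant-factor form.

Answer: M ≅ ℤ/2 ⊕ ℤ/4

Derivation:
rank_ℚ(R)=2; free=2−2=0
SNF(R) diag = [2, 4] → torsion [2, 4]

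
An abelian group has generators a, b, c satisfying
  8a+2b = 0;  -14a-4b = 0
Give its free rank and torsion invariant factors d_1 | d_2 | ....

Answer: M ≅ ℤ^1 ⊕ ℤ/2 ⊕ ℤ/2

Derivation:
rank_ℚ(R)=2; free=3−2=1
SNF(R) diag = [2, 2] → torsion [2, 2]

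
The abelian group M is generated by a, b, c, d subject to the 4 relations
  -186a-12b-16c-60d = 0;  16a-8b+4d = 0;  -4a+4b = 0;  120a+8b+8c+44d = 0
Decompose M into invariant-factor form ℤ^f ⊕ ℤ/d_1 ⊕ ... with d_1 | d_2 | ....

rank_ℚ(R)=4; free=4−4=0
SNF(R) diag = [2, 4, 4, 8] → torsion [2, 4, 4, 8]

Answer: M ≅ ℤ/2 ⊕ ℤ/4 ⊕ ℤ/4 ⊕ ℤ/8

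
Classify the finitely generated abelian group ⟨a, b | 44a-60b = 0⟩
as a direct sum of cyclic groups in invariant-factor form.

Answer: M ≅ ℤ^1 ⊕ ℤ/4

Derivation:
rank_ℚ(R)=1; free=2−1=1
SNF(R) diag = [4] → torsion [4]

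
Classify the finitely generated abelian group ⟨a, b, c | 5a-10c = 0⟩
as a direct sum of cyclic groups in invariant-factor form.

Answer: M ≅ ℤ^2 ⊕ ℤ/5

Derivation:
rank_ℚ(R)=1; free=3−1=2
SNF(R) diag = [5] → torsion [5]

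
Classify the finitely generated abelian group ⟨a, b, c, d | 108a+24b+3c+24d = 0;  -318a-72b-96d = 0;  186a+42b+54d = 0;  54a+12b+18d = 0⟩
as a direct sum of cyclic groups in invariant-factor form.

rank_ℚ(R)=4; free=4−4=0
SNF(R) diag = [3, 6, 6, 6] → torsion [3, 6, 6, 6]

Answer: M ≅ ℤ/3 ⊕ ℤ/6 ⊕ ℤ/6 ⊕ ℤ/6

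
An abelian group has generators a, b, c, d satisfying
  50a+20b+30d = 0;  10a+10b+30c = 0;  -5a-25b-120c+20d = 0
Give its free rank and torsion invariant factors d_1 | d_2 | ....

rank_ℚ(R)=3; free=4−3=1
SNF(R) diag = [5, 10, 30] → torsion [5, 10, 30]

Answer: M ≅ ℤ^1 ⊕ ℤ/5 ⊕ ℤ/10 ⊕ ℤ/30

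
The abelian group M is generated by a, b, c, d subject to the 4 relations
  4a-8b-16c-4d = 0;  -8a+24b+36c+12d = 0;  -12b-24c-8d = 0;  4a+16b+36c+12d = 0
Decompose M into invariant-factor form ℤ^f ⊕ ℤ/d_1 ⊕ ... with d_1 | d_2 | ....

Answer: M ≅ ℤ/4 ⊕ ℤ/4 ⊕ ℤ/4 ⊕ ℤ/4

Derivation:
rank_ℚ(R)=4; free=4−4=0
SNF(R) diag = [4, 4, 4, 4] → torsion [4, 4, 4, 4]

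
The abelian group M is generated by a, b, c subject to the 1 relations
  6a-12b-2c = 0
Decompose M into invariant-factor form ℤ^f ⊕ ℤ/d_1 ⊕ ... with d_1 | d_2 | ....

rank_ℚ(R)=1; free=3−1=2
SNF(R) diag = [2] → torsion [2]

Answer: M ≅ ℤ^2 ⊕ ℤ/2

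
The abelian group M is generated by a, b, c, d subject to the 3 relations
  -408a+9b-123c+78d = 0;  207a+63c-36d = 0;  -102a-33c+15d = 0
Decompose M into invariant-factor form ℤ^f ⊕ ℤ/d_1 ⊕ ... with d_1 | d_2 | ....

rank_ℚ(R)=3; free=4−3=1
SNF(R) diag = [3, 9, 27] → torsion [3, 9, 27]

Answer: M ≅ ℤ^1 ⊕ ℤ/3 ⊕ ℤ/9 ⊕ ℤ/27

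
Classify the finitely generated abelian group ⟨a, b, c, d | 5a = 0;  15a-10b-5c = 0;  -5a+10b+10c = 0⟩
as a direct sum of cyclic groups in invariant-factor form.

Answer: M ≅ ℤ^1 ⊕ ℤ/5 ⊕ ℤ/5 ⊕ ℤ/10

Derivation:
rank_ℚ(R)=3; free=4−3=1
SNF(R) diag = [5, 5, 10] → torsion [5, 5, 10]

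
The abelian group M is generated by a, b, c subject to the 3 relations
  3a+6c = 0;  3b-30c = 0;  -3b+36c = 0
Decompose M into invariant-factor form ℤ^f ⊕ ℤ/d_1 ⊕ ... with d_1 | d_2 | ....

Answer: M ≅ ℤ/3 ⊕ ℤ/3 ⊕ ℤ/6

Derivation:
rank_ℚ(R)=3; free=3−3=0
SNF(R) diag = [3, 3, 6] → torsion [3, 3, 6]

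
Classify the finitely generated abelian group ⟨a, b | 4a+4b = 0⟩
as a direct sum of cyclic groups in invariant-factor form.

rank_ℚ(R)=1; free=2−1=1
SNF(R) diag = [4] → torsion [4]

Answer: M ≅ ℤ^1 ⊕ ℤ/4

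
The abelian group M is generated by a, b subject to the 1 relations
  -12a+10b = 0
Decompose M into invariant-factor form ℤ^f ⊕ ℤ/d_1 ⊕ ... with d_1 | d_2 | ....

rank_ℚ(R)=1; free=2−1=1
SNF(R) diag = [2] → torsion [2]

Answer: M ≅ ℤ^1 ⊕ ℤ/2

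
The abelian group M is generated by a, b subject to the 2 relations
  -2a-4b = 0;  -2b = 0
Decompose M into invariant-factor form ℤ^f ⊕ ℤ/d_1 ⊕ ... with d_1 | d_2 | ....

Answer: M ≅ ℤ/2 ⊕ ℤ/2

Derivation:
rank_ℚ(R)=2; free=2−2=0
SNF(R) diag = [2, 2] → torsion [2, 2]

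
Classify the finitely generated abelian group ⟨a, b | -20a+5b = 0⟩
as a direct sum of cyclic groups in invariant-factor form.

rank_ℚ(R)=1; free=2−1=1
SNF(R) diag = [5] → torsion [5]

Answer: M ≅ ℤ^1 ⊕ ℤ/5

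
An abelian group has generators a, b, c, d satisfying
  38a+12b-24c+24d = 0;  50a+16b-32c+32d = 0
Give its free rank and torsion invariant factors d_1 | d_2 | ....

Answer: M ≅ ℤ^2 ⊕ ℤ/2 ⊕ ℤ/4

Derivation:
rank_ℚ(R)=2; free=4−2=2
SNF(R) diag = [2, 4] → torsion [2, 4]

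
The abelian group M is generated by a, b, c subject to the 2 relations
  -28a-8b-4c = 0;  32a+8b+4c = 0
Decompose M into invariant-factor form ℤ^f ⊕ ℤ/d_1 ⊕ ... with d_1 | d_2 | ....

rank_ℚ(R)=2; free=3−2=1
SNF(R) diag = [4, 4] → torsion [4, 4]

Answer: M ≅ ℤ^1 ⊕ ℤ/4 ⊕ ℤ/4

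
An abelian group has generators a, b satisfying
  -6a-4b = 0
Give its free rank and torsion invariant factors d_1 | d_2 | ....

rank_ℚ(R)=1; free=2−1=1
SNF(R) diag = [2] → torsion [2]

Answer: M ≅ ℤ^1 ⊕ ℤ/2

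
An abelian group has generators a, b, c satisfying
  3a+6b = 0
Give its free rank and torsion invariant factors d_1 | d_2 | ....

rank_ℚ(R)=1; free=3−1=2
SNF(R) diag = [3] → torsion [3]

Answer: M ≅ ℤ^2 ⊕ ℤ/3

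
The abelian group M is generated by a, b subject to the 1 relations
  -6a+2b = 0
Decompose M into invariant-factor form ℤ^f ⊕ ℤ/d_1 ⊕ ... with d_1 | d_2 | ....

rank_ℚ(R)=1; free=2−1=1
SNF(R) diag = [2] → torsion [2]

Answer: M ≅ ℤ^1 ⊕ ℤ/2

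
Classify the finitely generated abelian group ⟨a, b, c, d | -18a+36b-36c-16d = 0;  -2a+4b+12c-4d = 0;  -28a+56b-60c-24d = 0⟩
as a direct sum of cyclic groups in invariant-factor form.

rank_ℚ(R)=3; free=4−3=1
SNF(R) diag = [2, 4, 12] → torsion [2, 4, 12]

Answer: M ≅ ℤ^1 ⊕ ℤ/2 ⊕ ℤ/4 ⊕ ℤ/12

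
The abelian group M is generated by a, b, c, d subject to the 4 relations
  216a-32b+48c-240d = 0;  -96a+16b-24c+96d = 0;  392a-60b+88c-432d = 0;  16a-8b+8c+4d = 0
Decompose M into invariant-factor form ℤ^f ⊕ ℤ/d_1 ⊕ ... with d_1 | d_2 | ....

Answer: M ≅ ℤ/4 ⊕ ℤ/4 ⊕ ℤ/8 ⊕ ℤ/24

Derivation:
rank_ℚ(R)=4; free=4−4=0
SNF(R) diag = [4, 4, 8, 24] → torsion [4, 4, 8, 24]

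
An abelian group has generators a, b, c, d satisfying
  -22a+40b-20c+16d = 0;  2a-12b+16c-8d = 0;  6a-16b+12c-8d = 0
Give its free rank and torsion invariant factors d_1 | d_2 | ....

Answer: M ≅ ℤ^1 ⊕ ℤ/2 ⊕ ℤ/4 ⊕ ℤ/8

Derivation:
rank_ℚ(R)=3; free=4−3=1
SNF(R) diag = [2, 4, 8] → torsion [2, 4, 8]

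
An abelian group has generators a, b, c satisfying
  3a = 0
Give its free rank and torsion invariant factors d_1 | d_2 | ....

rank_ℚ(R)=1; free=3−1=2
SNF(R) diag = [3] → torsion [3]

Answer: M ≅ ℤ^2 ⊕ ℤ/3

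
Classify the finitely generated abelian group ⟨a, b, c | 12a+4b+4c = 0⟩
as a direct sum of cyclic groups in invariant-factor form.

rank_ℚ(R)=1; free=3−1=2
SNF(R) diag = [4] → torsion [4]

Answer: M ≅ ℤ^2 ⊕ ℤ/4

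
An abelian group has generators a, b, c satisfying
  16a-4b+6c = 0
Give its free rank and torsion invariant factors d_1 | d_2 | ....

Answer: M ≅ ℤ^2 ⊕ ℤ/2

Derivation:
rank_ℚ(R)=1; free=3−1=2
SNF(R) diag = [2] → torsion [2]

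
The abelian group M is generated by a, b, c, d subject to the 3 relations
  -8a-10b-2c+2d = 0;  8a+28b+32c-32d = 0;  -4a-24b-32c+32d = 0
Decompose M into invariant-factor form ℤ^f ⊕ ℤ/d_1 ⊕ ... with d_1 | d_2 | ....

Answer: M ≅ ℤ^1 ⊕ ℤ/2 ⊕ ℤ/4 ⊕ ℤ/12

Derivation:
rank_ℚ(R)=3; free=4−3=1
SNF(R) diag = [2, 4, 12] → torsion [2, 4, 12]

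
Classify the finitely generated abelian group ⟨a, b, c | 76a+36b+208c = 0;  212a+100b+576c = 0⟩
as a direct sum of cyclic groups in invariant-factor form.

Answer: M ≅ ℤ^1 ⊕ ℤ/4 ⊕ ℤ/8

Derivation:
rank_ℚ(R)=2; free=3−2=1
SNF(R) diag = [4, 8] → torsion [4, 8]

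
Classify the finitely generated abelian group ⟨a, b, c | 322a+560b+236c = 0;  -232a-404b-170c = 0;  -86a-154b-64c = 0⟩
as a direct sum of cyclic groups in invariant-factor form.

rank_ℚ(R)=3; free=3−3=0
SNF(R) diag = [2, 6, 18] → torsion [2, 6, 18]

Answer: M ≅ ℤ/2 ⊕ ℤ/6 ⊕ ℤ/18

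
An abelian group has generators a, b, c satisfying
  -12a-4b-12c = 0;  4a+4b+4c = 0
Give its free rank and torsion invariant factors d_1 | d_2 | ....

Answer: M ≅ ℤ^1 ⊕ ℤ/4 ⊕ ℤ/8

Derivation:
rank_ℚ(R)=2; free=3−2=1
SNF(R) diag = [4, 8] → torsion [4, 8]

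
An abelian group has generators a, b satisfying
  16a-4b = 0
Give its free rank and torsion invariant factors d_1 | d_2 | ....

Answer: M ≅ ℤ^1 ⊕ ℤ/4

Derivation:
rank_ℚ(R)=1; free=2−1=1
SNF(R) diag = [4] → torsion [4]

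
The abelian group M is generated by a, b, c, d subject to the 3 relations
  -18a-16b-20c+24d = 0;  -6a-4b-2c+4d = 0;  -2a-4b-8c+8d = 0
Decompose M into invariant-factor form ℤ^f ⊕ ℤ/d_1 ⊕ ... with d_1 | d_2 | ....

rank_ℚ(R)=3; free=4−3=1
SNF(R) diag = [2, 2, 4] → torsion [2, 2, 4]

Answer: M ≅ ℤ^1 ⊕ ℤ/2 ⊕ ℤ/2 ⊕ ℤ/4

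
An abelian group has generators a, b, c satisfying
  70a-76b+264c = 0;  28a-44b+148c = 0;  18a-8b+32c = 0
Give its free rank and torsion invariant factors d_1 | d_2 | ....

Answer: M ≅ ℤ/2 ⊕ ℤ/4 ⊕ ℤ/12

Derivation:
rank_ℚ(R)=3; free=3−3=0
SNF(R) diag = [2, 4, 12] → torsion [2, 4, 12]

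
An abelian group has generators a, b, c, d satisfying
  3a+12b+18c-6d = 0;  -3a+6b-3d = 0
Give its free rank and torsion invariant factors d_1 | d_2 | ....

rank_ℚ(R)=2; free=4−2=2
SNF(R) diag = [3, 9] → torsion [3, 9]

Answer: M ≅ ℤ^2 ⊕ ℤ/3 ⊕ ℤ/9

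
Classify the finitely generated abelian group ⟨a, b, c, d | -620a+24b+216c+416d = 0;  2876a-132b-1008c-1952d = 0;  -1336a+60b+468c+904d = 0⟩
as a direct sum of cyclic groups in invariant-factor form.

Answer: M ≅ ℤ^1 ⊕ ℤ/4 ⊕ ℤ/12 ⊕ ℤ/36

Derivation:
rank_ℚ(R)=3; free=4−3=1
SNF(R) diag = [4, 12, 36] → torsion [4, 12, 36]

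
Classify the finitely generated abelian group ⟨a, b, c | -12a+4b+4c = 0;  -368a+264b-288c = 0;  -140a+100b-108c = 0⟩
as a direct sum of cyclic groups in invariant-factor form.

Answer: M ≅ ℤ/4 ⊕ ℤ/8 ⊕ ℤ/16

Derivation:
rank_ℚ(R)=3; free=3−3=0
SNF(R) diag = [4, 8, 16] → torsion [4, 8, 16]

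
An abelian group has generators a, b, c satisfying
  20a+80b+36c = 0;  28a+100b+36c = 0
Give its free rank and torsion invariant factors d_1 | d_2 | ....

Answer: M ≅ ℤ^1 ⊕ ℤ/4 ⊕ ℤ/12

Derivation:
rank_ℚ(R)=2; free=3−2=1
SNF(R) diag = [4, 12] → torsion [4, 12]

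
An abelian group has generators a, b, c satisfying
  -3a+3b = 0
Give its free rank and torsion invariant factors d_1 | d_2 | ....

rank_ℚ(R)=1; free=3−1=2
SNF(R) diag = [3] → torsion [3]

Answer: M ≅ ℤ^2 ⊕ ℤ/3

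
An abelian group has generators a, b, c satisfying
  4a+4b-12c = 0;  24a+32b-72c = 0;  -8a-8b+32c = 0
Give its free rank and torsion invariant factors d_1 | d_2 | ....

Answer: M ≅ ℤ/4 ⊕ ℤ/8 ⊕ ℤ/8

Derivation:
rank_ℚ(R)=3; free=3−3=0
SNF(R) diag = [4, 8, 8] → torsion [4, 8, 8]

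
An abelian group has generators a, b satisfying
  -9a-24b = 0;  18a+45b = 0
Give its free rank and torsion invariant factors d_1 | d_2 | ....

Answer: M ≅ ℤ/3 ⊕ ℤ/9

Derivation:
rank_ℚ(R)=2; free=2−2=0
SNF(R) diag = [3, 9] → torsion [3, 9]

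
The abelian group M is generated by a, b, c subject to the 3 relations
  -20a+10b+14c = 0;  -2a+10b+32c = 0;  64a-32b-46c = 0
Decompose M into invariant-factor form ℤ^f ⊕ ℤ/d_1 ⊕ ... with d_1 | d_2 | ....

rank_ℚ(R)=3; free=3−3=0
SNF(R) diag = [2, 6, 18] → torsion [2, 6, 18]

Answer: M ≅ ℤ/2 ⊕ ℤ/6 ⊕ ℤ/18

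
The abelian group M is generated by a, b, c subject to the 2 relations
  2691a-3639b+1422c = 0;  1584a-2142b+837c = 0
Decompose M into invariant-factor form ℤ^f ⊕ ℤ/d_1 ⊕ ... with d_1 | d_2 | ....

Answer: M ≅ ℤ^1 ⊕ ℤ/3 ⊕ ℤ/9

Derivation:
rank_ℚ(R)=2; free=3−2=1
SNF(R) diag = [3, 9] → torsion [3, 9]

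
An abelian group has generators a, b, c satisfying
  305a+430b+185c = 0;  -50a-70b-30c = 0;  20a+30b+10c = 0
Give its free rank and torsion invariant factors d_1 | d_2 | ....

rank_ℚ(R)=3; free=3−3=0
SNF(R) diag = [5, 10, 10] → torsion [5, 10, 10]

Answer: M ≅ ℤ/5 ⊕ ℤ/10 ⊕ ℤ/10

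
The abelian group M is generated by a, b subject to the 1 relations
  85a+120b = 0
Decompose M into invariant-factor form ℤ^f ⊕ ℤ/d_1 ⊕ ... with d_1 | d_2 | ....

Answer: M ≅ ℤ^1 ⊕ ℤ/5

Derivation:
rank_ℚ(R)=1; free=2−1=1
SNF(R) diag = [5] → torsion [5]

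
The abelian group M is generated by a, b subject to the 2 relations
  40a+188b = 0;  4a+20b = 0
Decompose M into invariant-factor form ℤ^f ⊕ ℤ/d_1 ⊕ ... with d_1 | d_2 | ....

Answer: M ≅ ℤ/4 ⊕ ℤ/12

Derivation:
rank_ℚ(R)=2; free=2−2=0
SNF(R) diag = [4, 12] → torsion [4, 12]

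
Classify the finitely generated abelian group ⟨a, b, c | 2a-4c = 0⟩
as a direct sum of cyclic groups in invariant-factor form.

Answer: M ≅ ℤ^2 ⊕ ℤ/2

Derivation:
rank_ℚ(R)=1; free=3−1=2
SNF(R) diag = [2] → torsion [2]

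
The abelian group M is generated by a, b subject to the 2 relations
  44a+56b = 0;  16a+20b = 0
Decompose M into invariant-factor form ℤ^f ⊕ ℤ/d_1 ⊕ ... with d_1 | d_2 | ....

rank_ℚ(R)=2; free=2−2=0
SNF(R) diag = [4, 4] → torsion [4, 4]

Answer: M ≅ ℤ/4 ⊕ ℤ/4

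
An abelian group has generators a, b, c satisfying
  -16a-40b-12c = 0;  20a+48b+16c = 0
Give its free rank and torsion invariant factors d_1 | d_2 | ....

rank_ℚ(R)=2; free=3−2=1
SNF(R) diag = [4, 4] → torsion [4, 4]

Answer: M ≅ ℤ^1 ⊕ ℤ/4 ⊕ ℤ/4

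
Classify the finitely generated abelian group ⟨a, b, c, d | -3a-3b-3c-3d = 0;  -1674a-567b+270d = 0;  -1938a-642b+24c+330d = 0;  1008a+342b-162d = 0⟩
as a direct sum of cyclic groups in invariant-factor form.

rank_ℚ(R)=4; free=4−4=0
SNF(R) diag = [3, 9, 18, 54] → torsion [3, 9, 18, 54]

Answer: M ≅ ℤ/3 ⊕ ℤ/9 ⊕ ℤ/18 ⊕ ℤ/54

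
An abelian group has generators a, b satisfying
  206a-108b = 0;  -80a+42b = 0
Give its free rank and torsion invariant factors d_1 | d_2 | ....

rank_ℚ(R)=2; free=2−2=0
SNF(R) diag = [2, 6] → torsion [2, 6]

Answer: M ≅ ℤ/2 ⊕ ℤ/6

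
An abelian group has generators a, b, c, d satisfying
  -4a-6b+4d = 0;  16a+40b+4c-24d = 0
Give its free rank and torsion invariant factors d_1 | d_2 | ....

Answer: M ≅ ℤ^2 ⊕ ℤ/2 ⊕ ℤ/4

Derivation:
rank_ℚ(R)=2; free=4−2=2
SNF(R) diag = [2, 4] → torsion [2, 4]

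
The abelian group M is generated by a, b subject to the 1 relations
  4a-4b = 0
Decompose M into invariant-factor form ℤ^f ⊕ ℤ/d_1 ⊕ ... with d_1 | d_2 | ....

rank_ℚ(R)=1; free=2−1=1
SNF(R) diag = [4] → torsion [4]

Answer: M ≅ ℤ^1 ⊕ ℤ/4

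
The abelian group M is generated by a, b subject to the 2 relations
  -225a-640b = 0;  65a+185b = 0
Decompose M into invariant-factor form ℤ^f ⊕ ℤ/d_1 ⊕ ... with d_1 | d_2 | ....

rank_ℚ(R)=2; free=2−2=0
SNF(R) diag = [5, 5] → torsion [5, 5]

Answer: M ≅ ℤ/5 ⊕ ℤ/5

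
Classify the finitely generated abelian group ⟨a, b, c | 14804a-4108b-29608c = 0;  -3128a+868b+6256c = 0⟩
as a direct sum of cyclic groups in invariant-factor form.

rank_ℚ(R)=2; free=3−2=1
SNF(R) diag = [4, 12] → torsion [4, 12]

Answer: M ≅ ℤ^1 ⊕ ℤ/4 ⊕ ℤ/12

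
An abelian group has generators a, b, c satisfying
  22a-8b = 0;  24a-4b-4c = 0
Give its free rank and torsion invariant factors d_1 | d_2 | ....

Answer: M ≅ ℤ^1 ⊕ ℤ/2 ⊕ ℤ/4

Derivation:
rank_ℚ(R)=2; free=3−2=1
SNF(R) diag = [2, 4] → torsion [2, 4]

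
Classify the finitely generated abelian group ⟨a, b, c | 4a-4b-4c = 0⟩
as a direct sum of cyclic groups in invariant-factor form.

Answer: M ≅ ℤ^2 ⊕ ℤ/4

Derivation:
rank_ℚ(R)=1; free=3−1=2
SNF(R) diag = [4] → torsion [4]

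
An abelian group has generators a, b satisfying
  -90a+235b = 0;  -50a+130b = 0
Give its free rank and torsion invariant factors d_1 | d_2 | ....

rank_ℚ(R)=2; free=2−2=0
SNF(R) diag = [5, 10] → torsion [5, 10]

Answer: M ≅ ℤ/5 ⊕ ℤ/10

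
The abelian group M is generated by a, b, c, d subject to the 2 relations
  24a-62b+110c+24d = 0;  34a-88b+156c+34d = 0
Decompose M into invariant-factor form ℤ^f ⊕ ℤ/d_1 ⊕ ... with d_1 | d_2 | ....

rank_ℚ(R)=2; free=4−2=2
SNF(R) diag = [2, 2] → torsion [2, 2]

Answer: M ≅ ℤ^2 ⊕ ℤ/2 ⊕ ℤ/2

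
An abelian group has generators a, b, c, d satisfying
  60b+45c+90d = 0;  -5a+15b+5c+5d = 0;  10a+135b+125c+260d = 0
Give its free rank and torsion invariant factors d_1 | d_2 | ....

rank_ℚ(R)=3; free=4−3=1
SNF(R) diag = [5, 15, 45] → torsion [5, 15, 45]

Answer: M ≅ ℤ^1 ⊕ ℤ/5 ⊕ ℤ/15 ⊕ ℤ/45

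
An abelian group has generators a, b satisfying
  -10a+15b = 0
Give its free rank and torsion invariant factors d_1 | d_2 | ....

Answer: M ≅ ℤ^1 ⊕ ℤ/5

Derivation:
rank_ℚ(R)=1; free=2−1=1
SNF(R) diag = [5] → torsion [5]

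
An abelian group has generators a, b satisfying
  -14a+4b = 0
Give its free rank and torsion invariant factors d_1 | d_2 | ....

Answer: M ≅ ℤ^1 ⊕ ℤ/2

Derivation:
rank_ℚ(R)=1; free=2−1=1
SNF(R) diag = [2] → torsion [2]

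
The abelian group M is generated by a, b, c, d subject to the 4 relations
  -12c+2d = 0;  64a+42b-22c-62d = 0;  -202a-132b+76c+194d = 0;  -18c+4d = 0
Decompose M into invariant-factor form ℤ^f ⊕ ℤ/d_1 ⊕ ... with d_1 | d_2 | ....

Answer: M ≅ ℤ/2 ⊕ ℤ/2 ⊕ ℤ/6 ⊕ ℤ/18

Derivation:
rank_ℚ(R)=4; free=4−4=0
SNF(R) diag = [2, 2, 6, 18] → torsion [2, 2, 6, 18]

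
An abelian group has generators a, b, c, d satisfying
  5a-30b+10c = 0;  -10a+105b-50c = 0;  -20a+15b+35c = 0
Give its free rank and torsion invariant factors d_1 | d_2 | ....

Answer: M ≅ ℤ^1 ⊕ ℤ/5 ⊕ ℤ/15 ⊕ ℤ/15

Derivation:
rank_ℚ(R)=3; free=4−3=1
SNF(R) diag = [5, 15, 15] → torsion [5, 15, 15]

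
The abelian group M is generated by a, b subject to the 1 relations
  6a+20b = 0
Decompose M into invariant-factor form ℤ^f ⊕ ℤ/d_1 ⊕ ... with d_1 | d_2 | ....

Answer: M ≅ ℤ^1 ⊕ ℤ/2

Derivation:
rank_ℚ(R)=1; free=2−1=1
SNF(R) diag = [2] → torsion [2]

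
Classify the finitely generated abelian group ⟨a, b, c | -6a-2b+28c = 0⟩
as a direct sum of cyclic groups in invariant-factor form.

rank_ℚ(R)=1; free=3−1=2
SNF(R) diag = [2] → torsion [2]

Answer: M ≅ ℤ^2 ⊕ ℤ/2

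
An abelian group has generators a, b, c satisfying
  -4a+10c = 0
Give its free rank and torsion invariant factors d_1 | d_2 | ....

rank_ℚ(R)=1; free=3−1=2
SNF(R) diag = [2] → torsion [2]

Answer: M ≅ ℤ^2 ⊕ ℤ/2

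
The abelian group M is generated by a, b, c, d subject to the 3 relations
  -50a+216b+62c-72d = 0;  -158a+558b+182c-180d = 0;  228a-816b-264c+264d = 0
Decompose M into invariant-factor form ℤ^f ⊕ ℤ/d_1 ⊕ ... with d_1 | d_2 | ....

Answer: M ≅ ℤ^1 ⊕ ℤ/2 ⊕ ℤ/6 ⊕ ℤ/12

Derivation:
rank_ℚ(R)=3; free=4−3=1
SNF(R) diag = [2, 6, 12] → torsion [2, 6, 12]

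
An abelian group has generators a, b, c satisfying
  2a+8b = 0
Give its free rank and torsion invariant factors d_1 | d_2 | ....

rank_ℚ(R)=1; free=3−1=2
SNF(R) diag = [2] → torsion [2]

Answer: M ≅ ℤ^2 ⊕ ℤ/2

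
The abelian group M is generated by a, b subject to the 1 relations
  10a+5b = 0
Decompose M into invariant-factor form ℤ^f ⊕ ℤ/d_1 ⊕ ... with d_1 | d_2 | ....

Answer: M ≅ ℤ^1 ⊕ ℤ/5

Derivation:
rank_ℚ(R)=1; free=2−1=1
SNF(R) diag = [5] → torsion [5]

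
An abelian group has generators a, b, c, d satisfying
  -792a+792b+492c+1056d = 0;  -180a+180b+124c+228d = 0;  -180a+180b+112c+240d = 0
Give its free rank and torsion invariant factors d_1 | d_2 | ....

rank_ℚ(R)=3; free=4−3=1
SNF(R) diag = [4, 12, 36] → torsion [4, 12, 36]

Answer: M ≅ ℤ^1 ⊕ ℤ/4 ⊕ ℤ/12 ⊕ ℤ/36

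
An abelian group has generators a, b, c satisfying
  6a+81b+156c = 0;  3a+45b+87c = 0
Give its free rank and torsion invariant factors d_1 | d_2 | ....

Answer: M ≅ ℤ^1 ⊕ ℤ/3 ⊕ ℤ/9

Derivation:
rank_ℚ(R)=2; free=3−2=1
SNF(R) diag = [3, 9] → torsion [3, 9]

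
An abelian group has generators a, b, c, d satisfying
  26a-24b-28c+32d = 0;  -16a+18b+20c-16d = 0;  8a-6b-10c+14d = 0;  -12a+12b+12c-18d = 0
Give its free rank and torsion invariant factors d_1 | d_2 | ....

Answer: M ≅ ℤ/2 ⊕ ℤ/6 ⊕ ℤ/6 ⊕ ℤ/18

Derivation:
rank_ℚ(R)=4; free=4−4=0
SNF(R) diag = [2, 6, 6, 18] → torsion [2, 6, 6, 18]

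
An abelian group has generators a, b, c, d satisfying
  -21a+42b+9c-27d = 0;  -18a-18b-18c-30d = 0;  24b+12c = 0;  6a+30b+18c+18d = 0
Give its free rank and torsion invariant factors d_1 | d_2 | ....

rank_ℚ(R)=4; free=4−4=0
SNF(R) diag = [3, 6, 12, 24] → torsion [3, 6, 12, 24]

Answer: M ≅ ℤ/3 ⊕ ℤ/6 ⊕ ℤ/12 ⊕ ℤ/24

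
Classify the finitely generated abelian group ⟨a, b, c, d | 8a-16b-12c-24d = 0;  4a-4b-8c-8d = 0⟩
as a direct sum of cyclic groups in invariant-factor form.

Answer: M ≅ ℤ^2 ⊕ ℤ/4 ⊕ ℤ/4

Derivation:
rank_ℚ(R)=2; free=4−2=2
SNF(R) diag = [4, 4] → torsion [4, 4]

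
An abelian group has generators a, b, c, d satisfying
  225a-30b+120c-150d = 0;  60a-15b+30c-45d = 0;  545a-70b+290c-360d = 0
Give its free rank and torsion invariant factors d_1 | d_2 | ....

Answer: M ≅ ℤ^1 ⊕ ℤ/5 ⊕ ℤ/15 ⊕ ℤ/30

Derivation:
rank_ℚ(R)=3; free=4−3=1
SNF(R) diag = [5, 15, 30] → torsion [5, 15, 30]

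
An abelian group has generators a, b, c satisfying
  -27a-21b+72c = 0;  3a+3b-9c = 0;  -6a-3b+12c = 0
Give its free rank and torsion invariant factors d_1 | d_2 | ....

rank_ℚ(R)=3; free=3−3=0
SNF(R) diag = [3, 3, 3] → torsion [3, 3, 3]

Answer: M ≅ ℤ/3 ⊕ ℤ/3 ⊕ ℤ/3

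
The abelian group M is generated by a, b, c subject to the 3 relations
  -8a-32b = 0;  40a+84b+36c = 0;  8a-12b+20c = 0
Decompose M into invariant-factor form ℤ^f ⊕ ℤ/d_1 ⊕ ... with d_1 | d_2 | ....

Answer: M ≅ ℤ/4 ⊕ ℤ/8 ⊕ ℤ/16

Derivation:
rank_ℚ(R)=3; free=3−3=0
SNF(R) diag = [4, 8, 16] → torsion [4, 8, 16]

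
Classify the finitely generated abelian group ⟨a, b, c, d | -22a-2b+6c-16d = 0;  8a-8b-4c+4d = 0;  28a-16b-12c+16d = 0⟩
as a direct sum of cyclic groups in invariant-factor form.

Answer: M ≅ ℤ^1 ⊕ ℤ/2 ⊕ ℤ/4 ⊕ ℤ/12

Derivation:
rank_ℚ(R)=3; free=4−3=1
SNF(R) diag = [2, 4, 12] → torsion [2, 4, 12]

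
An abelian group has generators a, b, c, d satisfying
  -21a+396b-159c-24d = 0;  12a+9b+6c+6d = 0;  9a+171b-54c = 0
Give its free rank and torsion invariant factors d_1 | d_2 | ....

rank_ℚ(R)=3; free=4−3=1
SNF(R) diag = [3, 9, 27] → torsion [3, 9, 27]

Answer: M ≅ ℤ^1 ⊕ ℤ/3 ⊕ ℤ/9 ⊕ ℤ/27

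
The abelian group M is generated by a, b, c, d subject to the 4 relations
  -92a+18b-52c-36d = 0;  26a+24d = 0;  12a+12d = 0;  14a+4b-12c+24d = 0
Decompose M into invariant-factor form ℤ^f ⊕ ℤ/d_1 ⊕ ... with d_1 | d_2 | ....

rank_ℚ(R)=4; free=4−4=0
SNF(R) diag = [2, 2, 4, 12] → torsion [2, 2, 4, 12]

Answer: M ≅ ℤ/2 ⊕ ℤ/2 ⊕ ℤ/4 ⊕ ℤ/12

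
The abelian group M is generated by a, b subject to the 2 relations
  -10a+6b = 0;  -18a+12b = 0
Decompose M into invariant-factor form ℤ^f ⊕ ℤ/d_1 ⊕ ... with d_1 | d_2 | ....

rank_ℚ(R)=2; free=2−2=0
SNF(R) diag = [2, 6] → torsion [2, 6]

Answer: M ≅ ℤ/2 ⊕ ℤ/6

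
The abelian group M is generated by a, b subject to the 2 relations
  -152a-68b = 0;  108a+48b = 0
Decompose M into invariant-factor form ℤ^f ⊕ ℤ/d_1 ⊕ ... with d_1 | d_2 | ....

rank_ℚ(R)=2; free=2−2=0
SNF(R) diag = [4, 12] → torsion [4, 12]

Answer: M ≅ ℤ/4 ⊕ ℤ/12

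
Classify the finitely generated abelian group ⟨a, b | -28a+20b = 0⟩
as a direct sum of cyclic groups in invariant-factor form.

rank_ℚ(R)=1; free=2−1=1
SNF(R) diag = [4] → torsion [4]

Answer: M ≅ ℤ^1 ⊕ ℤ/4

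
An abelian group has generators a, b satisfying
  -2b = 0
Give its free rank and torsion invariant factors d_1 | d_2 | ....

Answer: M ≅ ℤ^1 ⊕ ℤ/2

Derivation:
rank_ℚ(R)=1; free=2−1=1
SNF(R) diag = [2] → torsion [2]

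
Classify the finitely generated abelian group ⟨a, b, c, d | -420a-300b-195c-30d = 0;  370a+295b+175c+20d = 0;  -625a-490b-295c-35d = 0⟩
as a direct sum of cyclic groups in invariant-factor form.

Answer: M ≅ ℤ^1 ⊕ ℤ/5 ⊕ ℤ/15 ⊕ ℤ/45

Derivation:
rank_ℚ(R)=3; free=4−3=1
SNF(R) diag = [5, 15, 45] → torsion [5, 15, 45]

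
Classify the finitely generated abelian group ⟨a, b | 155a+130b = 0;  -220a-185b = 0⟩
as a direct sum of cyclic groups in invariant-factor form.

Answer: M ≅ ℤ/5 ⊕ ℤ/15

Derivation:
rank_ℚ(R)=2; free=2−2=0
SNF(R) diag = [5, 15] → torsion [5, 15]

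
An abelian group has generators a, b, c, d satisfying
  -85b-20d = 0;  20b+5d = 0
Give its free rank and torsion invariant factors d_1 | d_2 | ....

rank_ℚ(R)=2; free=4−2=2
SNF(R) diag = [5, 5] → torsion [5, 5]

Answer: M ≅ ℤ^2 ⊕ ℤ/5 ⊕ ℤ/5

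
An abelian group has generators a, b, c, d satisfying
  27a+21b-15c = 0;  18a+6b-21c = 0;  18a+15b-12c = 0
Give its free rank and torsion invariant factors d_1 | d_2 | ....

rank_ℚ(R)=3; free=4−3=1
SNF(R) diag = [3, 9, 27] → torsion [3, 9, 27]

Answer: M ≅ ℤ^1 ⊕ ℤ/3 ⊕ ℤ/9 ⊕ ℤ/27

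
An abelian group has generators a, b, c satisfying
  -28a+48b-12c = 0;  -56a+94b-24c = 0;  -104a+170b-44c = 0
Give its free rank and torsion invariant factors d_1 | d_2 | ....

rank_ℚ(R)=3; free=3−3=0
SNF(R) diag = [2, 4, 4] → torsion [2, 4, 4]

Answer: M ≅ ℤ/2 ⊕ ℤ/4 ⊕ ℤ/4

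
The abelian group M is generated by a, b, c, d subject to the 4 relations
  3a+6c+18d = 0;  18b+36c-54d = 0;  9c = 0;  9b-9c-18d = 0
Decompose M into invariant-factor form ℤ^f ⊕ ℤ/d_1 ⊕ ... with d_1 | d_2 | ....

Answer: M ≅ ℤ/3 ⊕ ℤ/9 ⊕ ℤ/9 ⊕ ℤ/18

Derivation:
rank_ℚ(R)=4; free=4−4=0
SNF(R) diag = [3, 9, 9, 18] → torsion [3, 9, 9, 18]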